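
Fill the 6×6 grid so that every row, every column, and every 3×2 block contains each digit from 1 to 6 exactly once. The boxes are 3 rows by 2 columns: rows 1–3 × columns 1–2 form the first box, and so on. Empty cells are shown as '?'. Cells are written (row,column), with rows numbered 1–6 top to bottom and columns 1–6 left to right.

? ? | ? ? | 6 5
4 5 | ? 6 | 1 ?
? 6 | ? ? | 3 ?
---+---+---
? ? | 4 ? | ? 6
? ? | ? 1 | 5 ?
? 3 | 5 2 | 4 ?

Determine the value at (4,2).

(2,6) = 2 (sole candidate).
(3,6) = 4 (sole candidate).
(4,4) = 3 (sole candidate).
(4,5) = 2 (sole candidate).
(5,3) = 6 (sole candidate).
(5,6) = 3 (sole candidate).
(6,6) = 1 (sole candidate).
(1,4) = 4 (sole candidate).
(2,3) = 3 (sole candidate).
(3,4) = 5 (sole candidate).
(4,2) = 1: row 4 has {2,3,4,6}; col 2 has {3,5,6}; box has {3} → only 1 remains.

1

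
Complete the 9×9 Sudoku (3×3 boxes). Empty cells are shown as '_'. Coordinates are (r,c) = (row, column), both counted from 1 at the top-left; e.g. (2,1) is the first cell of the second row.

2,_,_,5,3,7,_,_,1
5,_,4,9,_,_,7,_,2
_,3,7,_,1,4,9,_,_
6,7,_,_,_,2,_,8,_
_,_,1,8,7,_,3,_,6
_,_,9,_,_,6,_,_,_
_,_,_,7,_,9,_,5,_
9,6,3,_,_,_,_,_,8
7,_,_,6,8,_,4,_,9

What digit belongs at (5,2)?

2

(2,5) = 6 (sole candidate).
(2,6) = 8 (sole candidate).
(2,8) = 3 (sole candidate).
(3,1) = 8 (sole candidate).
(3,4) = 2 (sole candidate).
(3,8) = 6 (sole candidate).
(3,9) = 5 (sole candidate).
(4,3) = 5 (sole candidate).
(4,7) = 1 (sole candidate).
(4,9) = 4 (sole candidate).
(5,1) = 4 (sole candidate).
(5,2) = 2: row 5 has {1,3,4,6,7,8}; col 2 has {3,6,7}; box has {1,4,5,6,7,9} → only 2 remains.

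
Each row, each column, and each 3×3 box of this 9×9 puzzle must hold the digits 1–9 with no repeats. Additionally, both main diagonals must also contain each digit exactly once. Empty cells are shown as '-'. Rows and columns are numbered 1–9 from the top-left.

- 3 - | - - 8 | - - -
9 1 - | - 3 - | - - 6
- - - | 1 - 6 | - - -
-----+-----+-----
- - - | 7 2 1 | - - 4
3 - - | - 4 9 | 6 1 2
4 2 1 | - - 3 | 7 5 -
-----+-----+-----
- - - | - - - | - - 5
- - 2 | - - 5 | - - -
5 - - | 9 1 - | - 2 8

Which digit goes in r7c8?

7

r3c3 = 5: row 3 has {1,6}; col 3 has {1,2}; box has {1,3,9}; main diagonal has {1,3,4,7,8} → only 5 remains.
r6c9 = 9: row 6 has {1,2,3,4,5,7}; col 9 has {2,4,5,6,8}; box has {1,2,4,5,6,7} → only 9 remains.
r7c7 = 9: row 7 has {5}; col 7 has {6,7}; box has {2,5,8}; main diagonal has {1,3,4,5,7,8} → only 9 remains.
r8c8 = 6: row 8 has {2,5}; col 8 has {1,2,5}; box has {2,5,8,9}; main diagonal has {1,3,4,5,7,8,9} → only 6 remains.
r1c1 = 2: row 1 has {3,8}; col 1 has {3,4,5,9}; box has {1,3,5,9}; main diagonal has {1,3,4,5,6,7,8,9} → only 2 remains.
r1c9 = 7: row 1 has {2,3,8}; col 9 has {2,4,5,6,8,9}; box has {6}; anti-diagonal has {1,4,5} → only 7 remains.
r2c8 = 8: row 2 has {1,3,6,9}; col 8 has {1,2,5,6}; box has {6,7}; anti-diagonal has {1,4,5,7} → only 8 remains.
r3c9 = 3: row 3 has {1,5,6}; col 9 has {2,4,5,6,7,8,9}; box has {6,7,8} → only 3 remains.
r4c8 = 3: row 4 has {1,2,4,7}; col 8 has {1,2,5,6,8}; box has {1,2,4,5,6,7,9} → only 3 remains.
r6c4 = 6: row 6 has {1,2,3,4,5,7,9}; col 4 has {1,7,9}; box has {1,2,3,4,7,9}; anti-diagonal has {1,4,5,7,8} → only 6 remains.
r6c5 = 8: row 6 has {1,2,3,4,5,6,7,9}; col 5 has {1,2,3,4}; box has {1,2,3,4,6,7,9} → only 8 remains.
r7c3 = 3: row 7 has {5,9}; col 3 has {1,2,5}; box has {2,5}; anti-diagonal has {1,4,5,6,7,8} → only 3 remains.
r8c2 = 9: row 8 has {2,5,6}; col 2 has {1,2,3}; box has {2,3,5}; anti-diagonal has {1,3,4,5,6,7,8} → only 9 remains.
r8c5 = 7: row 8 has {2,5,6,9}; col 5 has {1,2,3,4,8}; box has {1,5,9} → only 7 remains.
r8c9 = 1: row 8 has {2,5,6,7,9}; col 9 has {2,3,4,5,6,7,8,9}; box has {2,5,6,8,9} → only 1 remains.
r9c6 = 4: row 9 has {1,2,5,8,9}; col 6 has {1,3,5,6,8,9}; box has {1,5,7,9} → only 4 remains.
r9c7 = 3: row 9 has {1,2,4,5,8,9}; col 7 has {6,7,9}; box has {1,2,5,6,8,9} → only 3 remains.
r3c5 = 9: row 3 has {1,3,5,6}; col 5 has {1,2,3,4,7,8}; box has {1,3,6,8} → only 9 remains.
r3c7 = 2: row 3 has {1,3,5,6,9}; col 7 has {3,6,7,9}; box has {3,6,7,8}; anti-diagonal has {1,3,4,5,6,7,8,9} → only 2 remains.
r3c8 = 4: row 3 has {1,2,3,5,6,9}; col 8 has {1,2,3,5,6,8}; box has {2,3,6,7,8} → only 4 remains.
r4c7 = 8: row 4 has {1,2,3,4,7}; col 7 has {2,3,6,7,9}; box has {1,2,3,4,5,6,7,9} → only 8 remains.
r5c4 = 5: row 5 has {1,2,3,4,6,9}; col 4 has {1,6,7,9}; box has {1,2,3,4,6,7,8,9} → only 5 remains.
r7c5 = 6: row 7 has {3,5,9}; col 5 has {1,2,3,4,7,8,9}; box has {1,4,5,7,9} → only 6 remains.
r7c6 = 2: row 7 has {3,5,6,9}; col 6 has {1,3,4,5,6,8,9}; box has {1,4,5,6,7,9} → only 2 remains.
r7c8 = 7: row 7 has {2,3,5,6,9}; col 8 has {1,2,3,4,5,6,8}; box has {1,2,3,5,6,8,9} → only 7 remains.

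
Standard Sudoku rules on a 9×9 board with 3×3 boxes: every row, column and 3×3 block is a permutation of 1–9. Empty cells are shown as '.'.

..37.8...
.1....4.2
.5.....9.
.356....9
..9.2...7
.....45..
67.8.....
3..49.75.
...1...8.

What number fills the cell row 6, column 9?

row 6, column 4 = 9 (hidden single in row 6).
row 7, column 7 = 9 (hidden single in row 7).
row 9, column 1 = 5 (hidden single in column 1).
row 9, column 2 = 9 (hidden single in row 9).
row 1, column 1 = 9 (hidden single in row 1).
row 1, column 2 = 2 (hidden single in row 1).
row 8, column 2 = 8 (sole candidate).
row 6, column 2 = 6 (sole candidate).
row 5, column 2 = 4 (sole candidate).
row 1, column 5 = 4 (hidden single in row 1).
row 1, column 9 = 5 (hidden single in row 1).
row 2, column 6 = 9 (hidden single in row 2).
row 4, column 8 = 4 (hidden single in row 4).
row 3, column 1 = 4 (hidden single in column 1).
row 3, column 3 = 7 (hidden single in row 3).
row 2, column 1 = 8 (sole candidate).
row 2, column 3 = 6 (sole candidate).
row 5, column 1 = 1 (sole candidate).
row 2, column 8 = 7 (hidden single in row 2).
row 5, column 7 = 8 (hidden single in row 5).
row 3, column 9 = 8 (hidden single in row 3).
row 4, column 5 = 8 (hidden single in row 4).
row 5, column 8 = 6 (hidden single in row 5).
row 1, column 8 = 1 (sole candidate).
row 1, column 7 = 6 (sole candidate).
row 3, column 7 = 3 (sole candidate).
row 9, column 7 = 2 (sole candidate).
row 3, column 4 = 2 (sole candidate).
row 4, column 7 = 1 (sole candidate).
row 6, column 9 = 3: row 6 has {4,5,6,9}; col 9 has {2,5,7,8,9}; box has {1,4,5,6,7,8,9} → only 3 remains.

3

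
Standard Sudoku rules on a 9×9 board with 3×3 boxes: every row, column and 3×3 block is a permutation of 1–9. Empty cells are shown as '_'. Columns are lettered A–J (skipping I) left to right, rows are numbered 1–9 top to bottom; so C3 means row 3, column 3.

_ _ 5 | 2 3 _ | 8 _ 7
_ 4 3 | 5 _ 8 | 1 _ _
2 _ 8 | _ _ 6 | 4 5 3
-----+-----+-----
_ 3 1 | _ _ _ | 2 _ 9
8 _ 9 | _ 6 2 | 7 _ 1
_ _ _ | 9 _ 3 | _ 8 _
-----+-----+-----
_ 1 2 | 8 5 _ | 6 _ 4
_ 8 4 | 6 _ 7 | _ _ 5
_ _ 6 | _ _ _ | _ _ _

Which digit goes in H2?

6

B5 = 5: row 5 has {1,2,6,7,8,9}; col 2 has {1,3,4,8}; box has {1,3,8,9} → only 5 remains.
D5 = 4: row 5 has {1,2,5,6,7,8,9}; col 4 has {2,5,6,8,9}; box has {2,3,6,9} → only 4 remains.
H5 = 3: row 5 has {1,2,4,5,6,7,8,9}; col 8 has {5,8}; box has {1,2,7,8,9} → only 3 remains.
C6 = 7: row 6 has {3,8,9}; col 3 has {1,2,3,4,5,6,8,9}; box has {1,3,5,8,9} → only 7 remains.
E6 = 1: row 6 has {3,7,8,9}; col 5 has {3,5,6}; box has {2,3,4,6,9} → only 1 remains.
G6 = 5: row 6 has {1,3,7,8,9}; col 7 has {1,2,4,6,7,8}; box has {1,2,3,7,8,9} → only 5 remains.
J6 = 6: row 6 has {1,3,5,7,8,9}; col 9 has {1,3,4,5,7,9}; box has {1,2,3,5,7,8,9} → only 6 remains.
F7 = 9: row 7 has {1,2,4,5,6,8}; col 6 has {2,3,6,7,8}; box has {5,6,7,8} → only 9 remains.
H7 = 7: row 7 has {1,2,4,5,6,8,9}; col 8 has {3,5,8}; box has {4,5,6} → only 7 remains.
E8 = 2: row 8 has {4,5,6,7,8}; col 5 has {1,3,5,6}; box has {5,6,7,8,9} → only 2 remains.
E9 = 4: row 9 has {6}; col 5 has {1,2,3,5,6}; box has {2,5,6,7,8,9} → only 4 remains.
F9 = 1: row 9 has {4,6}; col 6 has {2,3,6,7,8,9}; box has {2,4,5,6,7,8,9} → only 1 remains.
F1 = 4: row 1 has {2,3,5,7,8}; col 6 has {1,2,3,6,7,8,9}; box has {2,3,5,6,8} → only 4 remains.
J2 = 2: row 2 has {1,3,4,5,8}; col 9 has {1,3,4,5,6,7,9}; box has {1,3,4,5,7,8} → only 2 remains.
D4 = 7: row 4 has {1,2,3,9}; col 4 has {2,4,5,6,8,9}; box has {1,2,3,4,6,9} → only 7 remains.
E4 = 8: row 4 has {1,2,3,7,9}; col 5 has {1,2,3,4,5,6}; box has {1,2,3,4,6,7,9} → only 8 remains.
F4 = 5: row 4 has {1,2,3,7,8,9}; col 6 has {1,2,3,4,6,7,8,9}; box has {1,2,3,4,6,7,8,9} → only 5 remains.
H4 = 4: row 4 has {1,2,3,5,7,8,9}; col 8 has {3,5,7,8}; box has {1,2,3,5,6,7,8,9} → only 4 remains.
A6 = 4: row 6 has {1,3,5,6,7,8,9}; col 1 has {2,8}; box has {1,3,5,7,8,9} → only 4 remains.
B6 = 2: row 6 has {1,3,4,5,6,7,8,9}; col 2 has {1,3,4,5,8}; box has {1,3,4,5,7,8,9} → only 2 remains.
A7 = 3: row 7 has {1,2,4,5,6,7,8,9}; col 1 has {2,4,8}; box has {1,2,4,6,8} → only 3 remains.
A8 = 9: row 8 has {2,4,5,6,7,8}; col 1 has {2,3,4,8}; box has {1,2,3,4,6,8} → only 9 remains.
G8 = 3: row 8 has {2,4,5,6,7,8,9}; col 7 has {1,2,4,5,6,7,8}; box has {4,5,6,7} → only 3 remains.
H8 = 1: row 8 has {2,3,4,5,6,7,8,9}; col 8 has {3,4,5,7,8}; box has {3,4,5,6,7} → only 1 remains.
B9 = 7: row 9 has {1,4,6}; col 2 has {1,2,3,4,5,8}; box has {1,2,3,4,6,8,9} → only 7 remains.
D9 = 3: row 9 has {1,4,6,7}; col 4 has {2,4,5,6,7,8,9}; box has {1,2,4,5,6,7,8,9} → only 3 remains.
G9 = 9: row 9 has {1,3,4,6,7}; col 7 has {1,2,3,4,5,6,7,8}; box has {1,3,4,5,6,7} → only 9 remains.
H9 = 2: row 9 has {1,3,4,6,7,9}; col 8 has {1,3,4,5,7,8}; box has {1,3,4,5,6,7,9} → only 2 remains.
J9 = 8: row 9 has {1,2,3,4,6,7,9}; col 9 has {1,2,3,4,5,6,7,9}; box has {1,2,3,4,5,6,7,9} → only 8 remains.
B3 = 9: row 3 has {2,3,4,5,6,8}; col 2 has {1,2,3,4,5,7,8}; box has {2,3,4,5,8} → only 9 remains.
D3 = 1: row 3 has {2,3,4,5,6,8,9}; col 4 has {2,3,4,5,6,7,8,9}; box has {2,3,4,5,6,8} → only 1 remains.
E3 = 7: row 3 has {1,2,3,4,5,6,8,9}; col 5 has {1,2,3,4,5,6,8}; box has {1,2,3,4,5,6,8} → only 7 remains.
A4 = 6: row 4 has {1,2,3,4,5,7,8,9}; col 1 has {2,3,4,8,9}; box has {1,2,3,4,5,7,8,9} → only 6 remains.
A9 = 5: row 9 has {1,2,3,4,6,7,8,9}; col 1 has {2,3,4,6,8,9}; box has {1,2,3,4,6,7,8,9} → only 5 remains.
A1 = 1: row 1 has {2,3,4,5,7,8}; col 1 has {2,3,4,5,6,8,9}; box has {2,3,4,5,8,9} → only 1 remains.
B1 = 6: row 1 has {1,2,3,4,5,7,8}; col 2 has {1,2,3,4,5,7,8,9}; box has {1,2,3,4,5,8,9} → only 6 remains.
H1 = 9: row 1 has {1,2,3,4,5,6,7,8}; col 8 has {1,2,3,4,5,7,8}; box has {1,2,3,4,5,7,8} → only 9 remains.
A2 = 7: row 2 has {1,2,3,4,5,8}; col 1 has {1,2,3,4,5,6,8,9}; box has {1,2,3,4,5,6,8,9} → only 7 remains.
E2 = 9: row 2 has {1,2,3,4,5,7,8}; col 5 has {1,2,3,4,5,6,7,8}; box has {1,2,3,4,5,6,7,8} → only 9 remains.
H2 = 6: row 2 has {1,2,3,4,5,7,8,9}; col 8 has {1,2,3,4,5,7,8,9}; box has {1,2,3,4,5,7,8,9} → only 6 remains.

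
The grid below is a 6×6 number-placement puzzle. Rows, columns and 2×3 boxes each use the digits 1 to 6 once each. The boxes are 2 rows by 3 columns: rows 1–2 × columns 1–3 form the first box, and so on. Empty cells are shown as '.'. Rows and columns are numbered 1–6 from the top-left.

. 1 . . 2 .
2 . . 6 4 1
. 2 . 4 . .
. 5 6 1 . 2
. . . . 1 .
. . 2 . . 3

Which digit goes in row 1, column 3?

4

row 1, column 6 = 5: row 1 has {1,2}; col 6 has {1,2,3}; box has {1,2,4,6} → only 5 remains.
row 2, column 2 = 3: row 2 has {1,2,4,6}; col 2 has {1,2,5}; box has {1,2} → only 3 remains.
row 2, column 3 = 5: row 2 has {1,2,3,4,6}; col 3 has {2,6}; box has {1,2,3} → only 5 remains.
row 3, column 6 = 6: row 3 has {2,4}; col 6 has {1,2,3,5}; box has {1,2,4} → only 6 remains.
row 4, column 5 = 3: row 4 has {1,2,5,6}; col 5 has {1,2,4}; box has {1,2,4,6} → only 3 remains.
row 5, column 6 = 4: row 5 has {1}; col 6 has {1,2,3,5,6}; box has {1,3} → only 4 remains.
row 6, column 4 = 5: row 6 has {2,3}; col 4 has {1,4,6}; box has {1,3,4} → only 5 remains.
row 6, column 5 = 6: row 6 has {2,3,5}; col 5 has {1,2,3,4}; box has {1,3,4,5} → only 6 remains.
row 1, column 3 = 4: row 1 has {1,2,5}; col 3 has {2,5,6}; box has {1,2,3,5} → only 4 remains.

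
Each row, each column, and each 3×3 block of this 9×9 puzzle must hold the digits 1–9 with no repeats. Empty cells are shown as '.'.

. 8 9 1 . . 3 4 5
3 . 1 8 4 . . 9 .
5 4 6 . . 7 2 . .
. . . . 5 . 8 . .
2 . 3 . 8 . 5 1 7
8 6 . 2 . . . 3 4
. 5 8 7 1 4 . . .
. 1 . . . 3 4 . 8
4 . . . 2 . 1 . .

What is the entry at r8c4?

r1c1 = 7 (sole candidate).
r1c5 = 6 (sole candidate).
r1c6 = 2 (sole candidate).
r2c2 = 2 (sole candidate).
r2c6 = 5 (sole candidate).
r2c9 = 6 (sole candidate).
r3c8 = 8 (sole candidate).
r3c9 = 1 (sole candidate).
r5c2 = 9 (sole candidate).
r5c6 = 6 (sole candidate).
r6c7 = 9 (sole candidate).
r7c7 = 6 (sole candidate).
r7c8 = 2 (sole candidate).
r8c5 = 9 (sole candidate).
r9c3 = 7 (sole candidate).
r9c6 = 8 (sole candidate).
r9c8 = 5 (sole candidate).
r2c7 = 7 (sole candidate).
r3c5 = 3 (sole candidate).
r4c1 = 1 (sole candidate).
r4c2 = 7 (sole candidate).
r4c3 = 4 (sole candidate).
r4c6 = 9 (sole candidate).
r4c8 = 6 (sole candidate).
r4c9 = 2 (sole candidate).
r5c4 = 4 (sole candidate).
r6c3 = 5 (sole candidate).
r6c5 = 7 (sole candidate).
r6c6 = 1 (sole candidate).
r7c1 = 9 (sole candidate).
r7c9 = 3 (sole candidate).
r8c1 = 6 (sole candidate).
r8c3 = 2 (sole candidate).
r8c4 = 5: row 8 has {1,2,3,4,6,8,9}; col 4 has {1,2,4,7,8}; box has {1,2,3,4,7,8,9} → only 5 remains.

5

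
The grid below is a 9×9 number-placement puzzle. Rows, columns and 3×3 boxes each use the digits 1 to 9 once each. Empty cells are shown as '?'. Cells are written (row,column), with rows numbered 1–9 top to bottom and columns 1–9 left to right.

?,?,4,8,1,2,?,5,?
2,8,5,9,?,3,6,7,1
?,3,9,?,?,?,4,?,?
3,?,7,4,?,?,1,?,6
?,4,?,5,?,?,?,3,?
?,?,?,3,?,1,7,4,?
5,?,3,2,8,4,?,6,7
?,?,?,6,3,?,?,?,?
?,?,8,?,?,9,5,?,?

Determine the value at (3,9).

(2,5) = 4: row 2 has {1,2,3,5,6,7,8,9}; col 5 has {1,3,8}; box has {1,2,3,8,9} → only 4 remains.
(3,4) = 7: row 3 has {3,4,9}; col 4 has {2,3,4,5,6,8,9}; box has {1,2,3,4,8,9} → only 7 remains.
(4,6) = 8: row 4 has {1,3,4,6,7}; col 6 has {1,2,3,4,9}; box has {1,3,4,5} → only 8 remains.
(7,7) = 9: row 7 has {2,3,4,5,6,7,8}; col 7 has {1,4,5,6,7}; box has {5,6,7} → only 9 remains.
(9,4) = 1: row 9 has {5,8,9}; col 4 has {2,3,4,5,6,7,8,9}; box has {2,3,4,6,8,9} → only 1 remains.
(9,5) = 7: row 9 has {1,5,8,9}; col 5 has {1,3,4,8}; box has {1,2,3,4,6,8,9} → only 7 remains.
(9,8) = 2: row 9 has {1,5,7,8,9}; col 8 has {3,4,5,6,7}; box has {5,6,7,9} → only 2 remains.
(1,7) = 3: row 1 has {1,2,4,5,8}; col 7 has {1,4,5,6,7,9}; box has {1,4,5,6,7} → only 3 remains.
(1,9) = 9: row 1 has {1,2,3,4,5,8}; col 9 has {1,6,7}; box has {1,3,4,5,6,7} → only 9 remains.
(3,8) = 8: row 3 has {3,4,7,9}; col 8 has {2,3,4,5,6,7}; box has {1,3,4,5,6,7,9} → only 8 remains.
(3,9) = 2: row 3 has {3,4,7,8,9}; col 9 has {1,6,7,9}; box has {1,3,4,5,6,7,8,9} → only 2 remains.

2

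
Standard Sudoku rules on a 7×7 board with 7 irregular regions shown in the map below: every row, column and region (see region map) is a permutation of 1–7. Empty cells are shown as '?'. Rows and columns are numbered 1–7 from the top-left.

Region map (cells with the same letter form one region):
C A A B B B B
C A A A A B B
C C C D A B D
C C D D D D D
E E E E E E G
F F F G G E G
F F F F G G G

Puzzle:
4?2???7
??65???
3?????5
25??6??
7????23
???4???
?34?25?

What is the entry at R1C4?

3

R1C2 = 1: row 1 has {2,4,7}; col 2 has {3,5}; region has {2,5,6} → only 1 remains.
R2C1 = 1: row 2 has {5,6}; col 1 has {2,3,4,7}; region has {2,3,4,5} → only 1 remains.
R3C3 = 7: row 3 has {3,5}; col 3 has {2,4,6}; region has {1,2,3,4,5} → only 7 remains.
R3C5 = 4: row 3 has {3,5,7}; col 5 has {2,6}; region has {1,2,5,6} → only 4 remains.
R7C1 = 6: row 7 has {2,3,4,5}; col 1 has {1,2,3,4,7}; region has {3,4} → only 6 remains.
R7C7 = 1: row 7 has {2,3,4,5,6}; col 7 has {3,5,7}; region has {2,3,4,5} → only 1 remains.
R2C2 = 7: row 2 has {1,5,6}; col 2 has {1,3,5}; region has {1,2,4,5,6} → only 7 remains.
R2C5 = 3: row 2 has {1,5,6,7}; col 5 has {2,4,6}; region has {1,2,4,5,6,7} → only 3 remains.
R2C6 = 4: row 2 has {1,3,5,6,7}; col 6 has {2,5}; region has {7} → only 4 remains.
R2C7 = 2: row 2 has {1,3,4,5,6,7}; col 7 has {1,3,5,7}; region has {4,7} → only 2 remains.
R3C2 = 6: row 3 has {3,4,5,7}; col 2 has {1,3,5,7}; region has {1,2,3,4,5,7} → only 6 remains.
R3C6 = 1: row 3 has {3,4,5,6,7}; col 6 has {2,4,5}; region has {2,4,7} → only 1 remains.
R4C7 = 4: row 4 has {2,5,6}; col 7 has {1,2,3,5,7}; region has {5,6} → only 4 remains.
R5C2 = 4: row 5 has {2,3,7}; col 2 has {1,3,5,6,7}; region has {2,7} → only 4 remains.
R6C1 = 5: row 6 has {4}; col 1 has {1,2,3,4,6,7}; region has {3,4,6} → only 5 remains.
R6C2 = 2: row 6 has {4,5}; col 2 has {1,3,4,5,6,7}; region has {3,4,5,6} → only 2 remains.
R6C3 = 1: row 6 has {2,4,5}; col 3 has {2,4,6,7}; region has {2,3,4,5,6} → only 1 remains.
R6C5 = 7: row 6 has {1,2,4,5}; col 5 has {2,3,4,6}; region has {1,2,3,4,5} → only 7 remains.
R6C7 = 6: row 6 has {1,2,4,5,7}; col 7 has {1,2,3,4,5,7}; region has {1,2,3,4,5,7} → only 6 remains.
R7C4 = 7: row 7 has {1,2,3,4,5,6}; col 4 has {4,5}; region has {1,2,3,4,5,6} → only 7 remains.
R1C5 = 5: row 1 has {1,2,4,7}; col 5 has {2,3,4,6,7}; region has {1,2,4,7} → only 5 remains.
R3C4 = 2: row 3 has {1,3,4,5,6,7}; col 4 has {4,5,7}; region has {4,5,6} → only 2 remains.
R4C3 = 3: row 4 has {2,4,5,6}; col 3 has {1,2,4,6,7}; region has {2,4,5,6} → only 3 remains.
R4C4 = 1: row 4 has {2,3,4,5,6}; col 4 has {2,4,5,7}; region has {2,3,4,5,6} → only 1 remains.
R4C6 = 7: row 4 has {1,2,3,4,5,6}; col 6 has {1,2,4,5}; region has {1,2,3,4,5,6} → only 7 remains.
R5C3 = 5: row 5 has {2,3,4,7}; col 3 has {1,2,3,4,6,7}; region has {2,4,7} → only 5 remains.
R5C4 = 6: row 5 has {2,3,4,5,7}; col 4 has {1,2,4,5,7}; region has {2,4,5,7} → only 6 remains.
R5C5 = 1: row 5 has {2,3,4,5,6,7}; col 5 has {2,3,4,5,6,7}; region has {2,4,5,6,7} → only 1 remains.
R6C6 = 3: row 6 has {1,2,4,5,6,7}; col 6 has {1,2,4,5,7}; region has {1,2,4,5,6,7} → only 3 remains.
R1C4 = 3: row 1 has {1,2,4,5,7}; col 4 has {1,2,4,5,6,7}; region has {1,2,4,5,7} → only 3 remains.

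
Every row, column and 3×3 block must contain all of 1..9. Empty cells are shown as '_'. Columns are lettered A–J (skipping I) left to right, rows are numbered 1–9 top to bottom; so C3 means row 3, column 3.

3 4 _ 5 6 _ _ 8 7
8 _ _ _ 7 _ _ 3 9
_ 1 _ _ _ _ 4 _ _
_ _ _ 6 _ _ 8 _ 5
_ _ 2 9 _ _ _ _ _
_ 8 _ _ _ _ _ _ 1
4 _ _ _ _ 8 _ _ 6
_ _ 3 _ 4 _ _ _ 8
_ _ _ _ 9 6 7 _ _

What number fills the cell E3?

C1 = 9 (sole candidate).
J3 = 2 (sole candidate).
G1 = 1 (sole candidate).
F1 = 2 (sole candidate).
B2 = 2 (hidden single in row 2).
B9 = 5 (sole candidate).
F3 = 9 (hidden single in row 3).
E5 = 8 (hidden single in row 5).
E3 = 3: row 3 has {1,2,4,9}; col 5 has {4,6,7,8,9}; box has {2,5,6,7,9} → only 3 remains.

3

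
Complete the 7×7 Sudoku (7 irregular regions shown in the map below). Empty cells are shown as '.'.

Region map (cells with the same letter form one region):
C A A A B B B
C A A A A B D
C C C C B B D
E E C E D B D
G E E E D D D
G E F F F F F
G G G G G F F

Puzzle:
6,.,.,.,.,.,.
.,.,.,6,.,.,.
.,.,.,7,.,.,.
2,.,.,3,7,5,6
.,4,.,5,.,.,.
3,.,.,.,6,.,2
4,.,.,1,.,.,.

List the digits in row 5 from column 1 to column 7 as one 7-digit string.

r4c2 = 1: row 4 has {2,3,5,6,7}; col 2 has {4}; region has {2,3,4,5} → only 1 remains.
r4c3 = 4: row 4 has {1,2,3,5,6,7}; col 3 has {}; region has {6,7} → only 4 remains.
r5c1 = 7: row 5 has {4,5}; col 1 has {2,3,4,6}; region has {1,3,4} → only 7 remains.
r5c3 = 6: row 5 has {4,5,7}; col 3 has {4}; region has {1,2,3,4,5} → only 6 remains.
r6c2 = 7: row 6 has {2,3,6}; col 2 has {1,4}; region has {1,2,3,4,5,6} → only 7 remains.
r6c4 = 4: row 6 has {2,3,6,7}; col 4 has {1,3,5,6,7}; region has {2,6} → only 4 remains.
r6c6 = 1: row 6 has {2,3,4,6,7}; col 6 has {5}; region has {2,4,6} → only 1 remains.
r1c4 = 2: row 1 has {6}; col 4 has {1,3,4,5,6,7}; region has {6} → only 2 remains.
r6c3 = 5: row 6 has {1,2,3,4,6,7}; col 3 has {4,6}; region has {1,2,4,6} → only 5 remains.
r7c3 = 2: row 7 has {1,4}; col 3 has {4,5,6}; region has {1,3,4,7} → only 2 remains.
r7c5 = 5: row 7 has {1,2,4}; col 5 has {6,7}; region has {1,2,3,4,7} → only 5 remains.
r7c2 = 6: row 7 has {1,2,4,5}; col 2 has {1,4,7}; region has {1,2,3,4,5,7} → only 6 remains.
r1c2 = 5: in row 1, 5 can only go here (every other open cell in that row sees a 5).
r2c2 = 3: row 2 has {6}; col 2 has {1,4,5,6,7}; region has {2,5,6} → only 3 remains.
r3c2 = 2: row 3 has {7}; col 2 has {1,3,4,5,6,7}; region has {4,6,7} → only 2 remains.
r2c6 = 2: in row 2, 2 can only go here (every other open cell in that row sees a 2).
r5c6 = 3: row 5 has {4,5,6,7}; col 6 has {1,2,5}; region has {6,7} → only 3 remains.
r5c7 = 1: row 5 has {3,4,5,6,7}; col 7 has {2,6}; region has {3,6,7} → only 1 remains.
r7c6 = 7: row 7 has {1,2,4,5,6}; col 6 has {1,2,3,5}; region has {1,2,4,5,6} → only 7 remains.
r7c7 = 3: row 7 has {1,2,4,5,6,7}; col 7 has {1,2,6}; region has {1,2,4,5,6,7} → only 3 remains.
r1c6 = 4: row 1 has {2,5,6}; col 6 has {1,2,3,5,7}; region has {2,5} → only 4 remains.
r1c7 = 7: row 1 has {2,4,5,6}; col 7 has {1,2,3,6}; region has {2,4,5} → only 7 remains.
r3c6 = 6: row 3 has {2,7}; col 6 has {1,2,3,4,5,7}; region has {2,4,5,7} → only 6 remains.
r5c5 = 2: row 5 has {1,3,4,5,6,7}; col 5 has {5,6,7}; region has {1,3,6,7} → only 2 remains.

7465231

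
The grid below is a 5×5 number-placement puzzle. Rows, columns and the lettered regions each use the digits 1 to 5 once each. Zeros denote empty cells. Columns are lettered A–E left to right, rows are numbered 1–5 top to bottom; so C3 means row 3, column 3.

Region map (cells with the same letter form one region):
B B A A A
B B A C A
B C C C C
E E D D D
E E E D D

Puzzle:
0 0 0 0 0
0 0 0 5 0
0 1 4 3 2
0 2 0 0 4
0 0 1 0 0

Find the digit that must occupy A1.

1

A3 = 5: row 3 has {1,2,3,4}; col 1 has {}; region has {} → only 5 remains.
A4 = 3: row 4 has {2,4}; col 1 has {5}; region has {1,2} → only 3 remains.
C4 = 5: row 4 has {2,3,4}; col 3 has {1,4}; region has {4} → only 5 remains.
D4 = 1: row 4 has {2,3,4,5}; col 4 has {3,5}; region has {4,5} → only 1 remains.
A5 = 4: row 5 has {1}; col 1 has {3,5}; region has {1,2,3} → only 4 remains.
B5 = 5: row 5 has {1,4}; col 2 has {1,2}; region has {1,2,3,4} → only 5 remains.
D5 = 2: row 5 has {1,4,5}; col 4 has {1,3,5}; region has {1,4,5} → only 2 remains.
E5 = 3: row 5 has {1,2,4,5}; col 5 has {2,4}; region has {1,2,4,5} → only 3 remains.
D1 = 4: row 1 has {}; col 4 has {1,2,3,5}; region has {} → only 4 remains.
E2 = 1: row 2 has {5}; col 5 has {2,3,4}; region has {4} → only 1 remains.
B1 = 3: row 1 has {4}; col 2 has {1,2,5}; region has {5} → only 3 remains.
C1 = 2: row 1 has {3,4}; col 3 has {1,4,5}; region has {1,4} → only 2 remains.
E1 = 5: row 1 has {2,3,4}; col 5 has {1,2,3,4}; region has {1,2,4} → only 5 remains.
A2 = 2: row 2 has {1,5}; col 1 has {3,4,5}; region has {3,5} → only 2 remains.
B2 = 4: row 2 has {1,2,5}; col 2 has {1,2,3,5}; region has {2,3,5} → only 4 remains.
C2 = 3: row 2 has {1,2,4,5}; col 3 has {1,2,4,5}; region has {1,2,4,5} → only 3 remains.
A1 = 1: row 1 has {2,3,4,5}; col 1 has {2,3,4,5}; region has {2,3,4,5} → only 1 remains.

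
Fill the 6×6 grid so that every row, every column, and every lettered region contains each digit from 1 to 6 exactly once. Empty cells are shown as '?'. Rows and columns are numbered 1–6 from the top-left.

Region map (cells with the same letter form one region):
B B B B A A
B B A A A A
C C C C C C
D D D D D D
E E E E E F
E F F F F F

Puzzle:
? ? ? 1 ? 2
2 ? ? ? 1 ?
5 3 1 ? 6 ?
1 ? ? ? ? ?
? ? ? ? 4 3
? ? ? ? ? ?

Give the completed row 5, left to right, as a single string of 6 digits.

612543

r3c6 = 4 (sole candidate).
r5c1 = 6: row 5 has {3,4}; col 1 has {1,2,5}; region has {4} → only 6 remains.
r6c1 = 3 (sole candidate).
r1c1 = 4 (sole candidate).
r3c4 = 2 (sole candidate).
r5c4 = 5: row 5 has {3,4,6}; col 4 has {1,2}; region has {3,4,6} → only 5 remains.
r5c3 = 2: row 5 has {3,4,5,6}; col 3 has {1}; region has {3,4,5,6} → only 2 remains.
r5c2 = 1: row 5 has {2,3,4,5,6}; col 2 has {3}; region has {2,3,4,5,6} → only 1 remains.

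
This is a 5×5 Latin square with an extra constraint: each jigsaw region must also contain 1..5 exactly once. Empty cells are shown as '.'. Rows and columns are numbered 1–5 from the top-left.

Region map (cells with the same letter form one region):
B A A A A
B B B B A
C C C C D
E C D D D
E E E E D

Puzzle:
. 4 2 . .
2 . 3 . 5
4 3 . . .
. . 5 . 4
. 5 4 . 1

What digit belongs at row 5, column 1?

3

row 1, column 5 = 3 (sole candidate).
row 2, column 2 = 1 (sole candidate).
row 2, column 4 = 4 (sole candidate).
row 3, column 3 = 1 (sole candidate).
row 3, column 5 = 2 (sole candidate).
row 4, column 2 = 2 (sole candidate).
row 4, column 4 = 3 (sole candidate).
row 5, column 1 = 3: row 5 has {1,4,5}; col 1 has {2,4}; region has {4,5} → only 3 remains.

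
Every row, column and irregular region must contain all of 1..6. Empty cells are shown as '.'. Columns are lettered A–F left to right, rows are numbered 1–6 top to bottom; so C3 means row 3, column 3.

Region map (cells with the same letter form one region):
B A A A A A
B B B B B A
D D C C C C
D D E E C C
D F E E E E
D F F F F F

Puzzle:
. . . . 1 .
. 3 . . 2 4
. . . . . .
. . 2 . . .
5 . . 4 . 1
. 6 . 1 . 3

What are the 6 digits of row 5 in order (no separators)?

523461

B5 = 2: row 5 has {1,4,5}; col 2 has {3,6}; region has {1,3,6} → only 2 remains.
B1 = 5: row 1 has {1}; col 2 has {2,3,6}; region has {1,4} → only 5 remains.
A1 = 4: in row 1, 4 can only go here (every other open cell in that row sees a 4).
A6 = 2: row 6 has {1,3,6}; col 1 has {4,5}; region has {5} → only 2 remains.
C3 = 1: in region C, 1 can only go here (every other open cell in that region sees a 1).
B3 = 4: row 3 has {1}; col 2 has {2,3,5,6}; region has {2,5} → only 4 remains.
B4 = 1: row 4 has {2}; col 2 has {2,3,4,5,6}; region has {2,4,5} → only 1 remains.
A2 = 1: in row 2, 1 can only go here (every other open cell in that row sees a 1).
E4 = 4: in row 4, 4 can only go here (every other open cell in that row sees a 4).
E6 = 5: row 6 has {1,2,3,6}; col 5 has {1,2,4}; region has {1,2,3,6} → only 5 remains.
C6 = 4: row 6 has {1,2,3,5,6}; col 3 has {1,2}; region has {1,2,3,5,6} → only 4 remains.
C2 = 5: in column 3, 5 can only go here (every other open cell in that column sees a 5).
D2 = 6: row 2 has {1,2,3,4,5}; col 4 has {1,4}; region has {1,2,3,4,5} → only 6 remains.
D4 = 5: in region E, 5 can only go here (every other open cell in that region sees a 5).
F4 = 6: row 4 has {1,2,4,5}; col 6 has {1,3,4}; region has {1,4} → only 6 remains.
F1 = 2: row 1 has {1,4,5}; col 6 has {1,3,4,6}; region has {1,4,5} → only 2 remains.
E3 = 3: row 3 has {1,4}; col 5 has {1,2,4,5}; region has {1,4,6} → only 3 remains.
F3 = 5: row 3 has {1,3,4}; col 6 has {1,2,3,4,6}; region has {1,3,4,6} → only 5 remains.
A4 = 3: row 4 has {1,2,4,5,6}; col 1 has {1,2,4,5}; region has {1,2,4,5} → only 3 remains.
E5 = 6: row 5 has {1,2,4,5}; col 5 has {1,2,3,4,5}; region has {1,2,4,5} → only 6 remains.
D1 = 3: row 1 has {1,2,4,5}; col 4 has {1,4,5,6}; region has {1,2,4,5} → only 3 remains.
A3 = 6: row 3 has {1,3,4,5}; col 1 has {1,2,3,4,5}; region has {1,2,3,4,5} → only 6 remains.
D3 = 2: row 3 has {1,3,4,5,6}; col 4 has {1,3,4,5,6}; region has {1,3,4,5,6} → only 2 remains.
C5 = 3: row 5 has {1,2,4,5,6}; col 3 has {1,2,4,5}; region has {1,2,4,5,6} → only 3 remains.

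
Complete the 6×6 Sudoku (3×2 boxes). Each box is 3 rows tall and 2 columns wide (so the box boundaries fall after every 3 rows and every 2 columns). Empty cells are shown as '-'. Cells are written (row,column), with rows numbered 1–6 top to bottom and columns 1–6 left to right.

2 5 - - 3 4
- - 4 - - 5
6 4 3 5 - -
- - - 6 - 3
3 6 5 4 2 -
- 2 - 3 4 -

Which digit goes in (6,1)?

(1,4) = 1 (sole candidate).
(2,1) = 1 (sole candidate).
(2,2) = 3 (sole candidate).
(2,4) = 2 (sole candidate).
(2,5) = 6 (sole candidate).
(3,5) = 1 (sole candidate).
(3,6) = 2 (sole candidate).
(4,2) = 1 (sole candidate).
(4,3) = 2 (sole candidate).
(4,5) = 5 (sole candidate).
(5,6) = 1 (sole candidate).
(6,1) = 5: row 6 has {2,3,4}; col 1 has {1,2,3,6}; box has {1,2,3,6} → only 5 remains.

5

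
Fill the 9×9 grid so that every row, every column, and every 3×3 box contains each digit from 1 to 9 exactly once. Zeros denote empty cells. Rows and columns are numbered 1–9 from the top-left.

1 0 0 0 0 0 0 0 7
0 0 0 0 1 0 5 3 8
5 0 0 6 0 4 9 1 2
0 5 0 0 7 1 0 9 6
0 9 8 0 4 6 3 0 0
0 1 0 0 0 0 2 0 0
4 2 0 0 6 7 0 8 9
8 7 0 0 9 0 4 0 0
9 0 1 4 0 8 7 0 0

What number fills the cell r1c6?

5

r1c7 = 6 (sole candidate).
r1c8 = 4 (sole candidate).
r4c7 = 8 (sole candidate).
r7c7 = 1 (sole candidate).
r3c3 = 7 (hidden single in row 3).
r2c4 = 7 (hidden single in row 2).
r4c3 = 4 (hidden single in row 4).
r2c2 = 4 (hidden single in row 2).
r5c9 = 1 (hidden single in row 5).
r6c9 = 4 (hidden single in row 6).
r8c4 = 1 (hidden single in row 8).
r9c2 = 6 (hidden single in column 2).
r8c8 = 6 (hidden single in row 8).
r8c6 = 2 (hidden single in row 8).
r2c6 = 9 (sole candidate).
r1c3 = 9 (hidden single in row 1).
r6c4 = 9 (hidden single in row 6).
r6c5 = 8 (hidden single in row 6).
r3c5 = 3 (sole candidate).
r9c5 = 5 (sole candidate).
r9c8 = 2 (sole candidate).
r9c9 = 3 (sole candidate).
r1c5 = 2 (sole candidate).
r1c6 = 5: row 1 has {1,2,4,6,7,9}; col 6 has {1,2,4,6,7,8,9}; box has {1,2,3,4,6,7,9} → only 5 remains.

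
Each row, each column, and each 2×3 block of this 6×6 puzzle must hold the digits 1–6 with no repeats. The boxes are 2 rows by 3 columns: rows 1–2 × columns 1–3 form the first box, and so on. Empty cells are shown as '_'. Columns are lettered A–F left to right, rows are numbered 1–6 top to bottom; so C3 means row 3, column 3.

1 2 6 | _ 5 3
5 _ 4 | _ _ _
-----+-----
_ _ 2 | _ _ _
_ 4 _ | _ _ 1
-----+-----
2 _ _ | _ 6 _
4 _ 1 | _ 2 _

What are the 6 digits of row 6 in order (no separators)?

D1 = 4: row 1 has {1,2,3,5,6}; col 4 has {}; box has {3,5} → only 4 remains.
B2 = 3: row 2 has {4,5}; col 2 has {2,4}; box has {1,2,4,5,6} → only 3 remains.
E2 = 1: row 2 has {3,4,5}; col 5 has {2,5,6}; box has {3,4,5} → only 1 remains.
E4 = 3: row 4 has {1,4}; col 5 has {1,2,5,6}; box has {1} → only 3 remains.
B5 = 5: row 5 has {2,6}; col 2 has {2,3,4}; box has {1,2,4} → only 5 remains.
C5 = 3: row 5 has {2,5,6}; col 3 has {1,2,4,6}; box has {1,2,4,5} → only 3 remains.
D5 = 1: row 5 has {2,3,5,6}; col 4 has {4}; box has {2,6} → only 1 remains.
F5 = 4: row 5 has {1,2,3,5,6}; col 6 has {1,3}; box has {1,2,6} → only 4 remains.
B6 = 6: row 6 has {1,2,4}; col 2 has {2,3,4,5}; box has {1,2,3,4,5} → only 6 remains.
F6 = 5: row 6 has {1,2,4,6}; col 6 has {1,3,4}; box has {1,2,4,6} → only 5 remains.
B3 = 1: row 3 has {2}; col 2 has {2,3,4,5,6}; box has {2,4} → only 1 remains.
E3 = 4: row 3 has {1,2}; col 5 has {1,2,3,5,6}; box has {1,3} → only 4 remains.
F3 = 6: row 3 has {1,2,4}; col 6 has {1,3,4,5}; box has {1,3,4} → only 6 remains.
A4 = 6: row 4 has {1,3,4}; col 1 has {1,2,4,5}; box has {1,2,4} → only 6 remains.
C4 = 5: row 4 has {1,3,4,6}; col 3 has {1,2,3,4,6}; box has {1,2,4,6} → only 5 remains.
D4 = 2: row 4 has {1,3,4,5,6}; col 4 has {1,4}; box has {1,3,4,6} → only 2 remains.
D6 = 3: row 6 has {1,2,4,5,6}; col 4 has {1,2,4}; box has {1,2,4,5,6} → only 3 remains.

461325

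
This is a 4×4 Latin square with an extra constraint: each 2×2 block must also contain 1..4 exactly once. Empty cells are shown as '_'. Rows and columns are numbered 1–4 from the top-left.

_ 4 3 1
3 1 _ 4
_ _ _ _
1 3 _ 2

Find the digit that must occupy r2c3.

2

r1c1 = 2 (sole candidate).
r2c3 = 2: row 2 has {1,3,4}; col 3 has {3}; box has {1,3,4} → only 2 remains.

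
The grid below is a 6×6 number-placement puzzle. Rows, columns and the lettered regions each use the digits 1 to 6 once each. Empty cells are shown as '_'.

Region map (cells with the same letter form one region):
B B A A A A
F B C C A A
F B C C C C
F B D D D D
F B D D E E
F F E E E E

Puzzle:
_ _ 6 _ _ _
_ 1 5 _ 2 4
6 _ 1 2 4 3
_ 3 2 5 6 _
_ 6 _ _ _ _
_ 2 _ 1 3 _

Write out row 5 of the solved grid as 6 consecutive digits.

163452

row 1, column 4 = 3: row 1 has {6}; col 4 has {1,2,5}; region has {2,4,6} → only 3 remains.
row 2, column 1 = 3: row 2 has {1,2,4,5}; col 1 has {6}; region has {2,6} → only 3 remains.
row 2, column 4 = 6: row 2 has {1,2,3,4,5}; col 4 has {1,2,3,5}; region has {1,2,3,4,5} → only 6 remains.
row 3, column 2 = 5: row 3 has {1,2,3,4,6}; col 2 has {1,2,3,6}; region has {1,3,6} → only 5 remains.
row 4, column 6 = 1: row 4 has {2,3,5,6}; col 6 has {3,4}; region has {2,5,6} → only 1 remains.
row 5, column 4 = 4: row 5 has {6}; col 4 has {1,2,3,5,6}; region has {1,2,5,6} → only 4 remains.
row 5, column 5 = 5: row 5 has {4,6}; col 5 has {2,3,4,6}; region has {1,3} → only 5 remains.
row 5, column 6 = 2: row 5 has {4,5,6}; col 6 has {1,3,4}; region has {1,3,5} → only 2 remains.
row 6, column 3 = 4: row 6 has {1,2,3}; col 3 has {1,2,5,6}; region has {1,2,3,5} → only 4 remains.
row 6, column 6 = 6: row 6 has {1,2,3,4}; col 6 has {1,2,3,4}; region has {1,2,3,4,5} → only 6 remains.
row 1, column 2 = 4: row 1 has {3,6}; col 2 has {1,2,3,5,6}; region has {1,3,5,6} → only 4 remains.
row 1, column 5 = 1: row 1 has {3,4,6}; col 5 has {2,3,4,5,6}; region has {2,3,4,6} → only 1 remains.
row 1, column 6 = 5: row 1 has {1,3,4,6}; col 6 has {1,2,3,4,6}; region has {1,2,3,4,6} → only 5 remains.
row 4, column 1 = 4: row 4 has {1,2,3,5,6}; col 1 has {3,6}; region has {2,3,6} → only 4 remains.
row 5, column 1 = 1: row 5 has {2,4,5,6}; col 1 has {3,4,6}; region has {2,3,4,6} → only 1 remains.
row 5, column 3 = 3: row 5 has {1,2,4,5,6}; col 3 has {1,2,4,5,6}; region has {1,2,4,5,6} → only 3 remains.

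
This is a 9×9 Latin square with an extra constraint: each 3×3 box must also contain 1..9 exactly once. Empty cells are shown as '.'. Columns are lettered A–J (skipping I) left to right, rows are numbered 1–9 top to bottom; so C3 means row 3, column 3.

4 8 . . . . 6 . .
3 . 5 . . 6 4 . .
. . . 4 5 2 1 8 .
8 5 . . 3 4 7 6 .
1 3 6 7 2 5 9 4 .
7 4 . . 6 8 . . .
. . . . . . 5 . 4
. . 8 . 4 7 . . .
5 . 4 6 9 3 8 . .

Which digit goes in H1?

J5 = 8 (sole candidate).
F7 = 1 (sole candidate).
F1 = 9 (sole candidate).
E7 = 8 (sole candidate).
D7 = 2 (sole candidate).
D8 = 5 (sole candidate).
D2 = 8 (hidden single in row 2).
J3 = 3 (hidden single in row 3).
D1 = 3 (hidden single in row 1).
A8 = 2 (hidden single in column 1).
G8 = 3 (sole candidate).
G6 = 2 (sole candidate).
J4 = 1 (sole candidate).
C6 = 9 (sole candidate).
D6 = 1 (sole candidate).
J6 = 5 (sole candidate).
C3 = 7 (sole candidate).
C4 = 2 (sole candidate).
D4 = 9 (sole candidate).
H6 = 3 (sole candidate).
C7 = 3 (sole candidate).
C1 = 1 (sole candidate).
E1 = 7 (sole candidate).
J1 = 2 (sole candidate).
E2 = 1 (sole candidate).
J9 = 7 (sole candidate).
H1 = 5: row 1 has {1,2,3,4,6,7,8,9}; col 8 has {3,4,6,8}; box has {1,2,3,4,6,8} → only 5 remains.

5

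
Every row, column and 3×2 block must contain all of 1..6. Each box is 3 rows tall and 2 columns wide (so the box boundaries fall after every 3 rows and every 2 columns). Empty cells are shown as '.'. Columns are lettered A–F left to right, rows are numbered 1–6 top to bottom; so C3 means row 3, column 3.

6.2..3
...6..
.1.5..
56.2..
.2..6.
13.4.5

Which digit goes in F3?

D1 = 1 (sole candidate).
A5 = 4 (sole candidate).
D5 = 3 (sole candidate).
F5 = 1 (sole candidate).
C6 = 6 (sole candidate).
E6 = 2 (sole candidate).
E3 = 4 (sole candidate).
C4 = 1 (sole candidate).
E4 = 3 (sole candidate).
F4 = 4 (sole candidate).
C5 = 5 (sole candidate).
E1 = 5 (sole candidate).
E2 = 1 (sole candidate).
F2 = 2 (sole candidate).
C3 = 3 (sole candidate).
F3 = 6: row 3 has {1,3,4,5}; col 6 has {1,2,3,4,5}; box has {1,2,3,4,5} → only 6 remains.

6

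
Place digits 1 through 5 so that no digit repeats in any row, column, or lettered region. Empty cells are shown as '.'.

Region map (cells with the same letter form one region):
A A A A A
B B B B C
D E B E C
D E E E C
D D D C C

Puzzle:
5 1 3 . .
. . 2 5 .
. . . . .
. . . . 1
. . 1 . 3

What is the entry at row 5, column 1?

4

row 2, column 5 = 4: row 2 has {2,5}; col 5 has {1,3}; region has {1,3} → only 4 remains.
row 3, column 3 = 4: row 3 has {}; col 3 has {1,2,3}; region has {2,5} → only 4 remains.
row 4, column 3 = 5: row 4 has {1}; col 3 has {1,2,3,4}; region has {} → only 5 remains.
row 5, column 4 = 2: row 5 has {1,3}; col 4 has {5}; region has {1,3,4} → only 2 remains.
row 1, column 4 = 4: row 1 has {1,3,5}; col 4 has {2,5}; region has {1,3,5} → only 4 remains.
row 1, column 5 = 2: row 1 has {1,3,4,5}; col 5 has {1,3,4}; region has {1,3,4,5} → only 2 remains.
row 2, column 2 = 3: row 2 has {2,4,5}; col 2 has {1}; region has {2,4,5} → only 3 remains.
row 3, column 2 = 2: row 3 has {4}; col 2 has {1,3}; region has {5} → only 2 remains.
row 3, column 5 = 5: row 3 has {2,4}; col 5 has {1,2,3,4}; region has {1,2,3,4} → only 5 remains.
row 4, column 2 = 4: row 4 has {1,5}; col 2 has {1,2,3}; region has {2,5} → only 4 remains.
row 4, column 4 = 3: row 4 has {1,4,5}; col 4 has {2,4,5}; region has {2,4,5} → only 3 remains.
row 5, column 1 = 4: row 5 has {1,2,3}; col 1 has {5}; region has {1} → only 4 remains.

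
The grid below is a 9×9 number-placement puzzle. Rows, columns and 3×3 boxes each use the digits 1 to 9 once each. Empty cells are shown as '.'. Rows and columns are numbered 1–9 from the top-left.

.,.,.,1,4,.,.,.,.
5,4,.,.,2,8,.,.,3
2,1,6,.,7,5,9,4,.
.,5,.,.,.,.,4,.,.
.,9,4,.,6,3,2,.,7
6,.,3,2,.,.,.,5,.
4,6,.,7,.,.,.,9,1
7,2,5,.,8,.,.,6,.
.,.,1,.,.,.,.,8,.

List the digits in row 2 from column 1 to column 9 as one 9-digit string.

row 3, column 4 = 3: row 3 has {1,2,4,5,6,7,9}; col 4 has {1,2,7}; box has {1,2,4,5,7,8} → only 3 remains.
row 3, column 9 = 8: row 3 has {1,2,3,4,5,6,7,9}; col 9 has {1,3,7}; box has {3,4,9} → only 8 remains.
row 5, column 8 = 1: row 5 has {2,3,4,6,7,9}; col 8 has {4,5,6,8,9}; box has {2,4,5,7} → only 1 remains.
row 6, column 7 = 8: row 6 has {2,3,5,6}; col 7 has {2,4,9}; box has {1,2,4,5,7} → only 8 remains.
row 6, column 9 = 9: row 6 has {2,3,5,6,8}; col 9 has {1,3,7,8}; box has {1,2,4,5,7,8} → only 9 remains.
row 7, column 3 = 8: row 7 has {1,4,6,7,9}; col 3 has {1,3,4,5,6}; box has {1,2,4,5,6,7} → only 8 remains.
row 7, column 6 = 2: row 7 has {1,4,6,7,8,9}; col 6 has {3,5,8}; box has {7,8} → only 2 remains.
row 8, column 7 = 3: row 8 has {2,5,6,7,8}; col 7 has {2,4,8,9}; box has {1,6,8,9} → only 3 remains.
row 8, column 9 = 4: row 8 has {2,3,5,6,7,8}; col 9 has {1,3,7,8,9}; box has {1,3,6,8,9} → only 4 remains.
row 9, column 2 = 3: row 9 has {1,8}; col 2 has {1,2,4,5,6,9}; box has {1,2,4,5,6,7,8} → only 3 remains.
row 2, column 8 = 7: row 2 has {2,3,4,5,8}; col 8 has {1,4,5,6,8,9}; box has {3,4,8,9} → only 7 remains.
row 4, column 8 = 3: row 4 has {4,5}; col 8 has {1,4,5,6,7,8,9}; box has {1,2,4,5,7,8,9} → only 3 remains.
row 4, column 9 = 6: row 4 has {3,4,5}; col 9 has {1,3,4,7,8,9}; box has {1,2,3,4,5,7,8,9} → only 6 remains.
row 5, column 1 = 8: row 5 has {1,2,3,4,6,7,9}; col 1 has {2,4,5,6,7}; box has {3,4,5,6,9} → only 8 remains.
row 5, column 4 = 5: row 5 has {1,2,3,4,6,7,8,9}; col 4 has {1,2,3,7}; box has {2,3,6} → only 5 remains.
row 6, column 2 = 7: row 6 has {2,3,5,6,8,9}; col 2 has {1,2,3,4,5,6,9}; box has {3,4,5,6,8,9} → only 7 remains.
row 6, column 5 = 1: row 6 has {2,3,5,6,7,8,9}; col 5 has {2,4,6,7,8}; box has {2,3,5,6} → only 1 remains.
row 6, column 6 = 4: row 6 has {1,2,3,5,6,7,8,9}; col 6 has {2,3,5,8}; box has {1,2,3,5,6} → only 4 remains.
row 7, column 7 = 5: row 7 has {1,2,4,6,7,8,9}; col 7 has {2,3,4,8,9}; box has {1,3,4,6,8,9} → only 5 remains.
row 8, column 4 = 9: row 8 has {2,3,4,5,6,7,8}; col 4 has {1,2,3,5,7}; box has {2,7,8} → only 9 remains.
row 8, column 6 = 1: row 8 has {2,3,4,5,6,7,8,9}; col 6 has {2,3,4,5,8}; box has {2,7,8,9} → only 1 remains.
row 9, column 1 = 9: row 9 has {1,3,8}; col 1 has {2,4,5,6,7,8}; box has {1,2,3,4,5,6,7,8} → only 9 remains.
row 9, column 5 = 5: row 9 has {1,3,8,9}; col 5 has {1,2,4,6,7,8}; box has {1,2,7,8,9} → only 5 remains.
row 9, column 6 = 6: row 9 has {1,3,5,8,9}; col 6 has {1,2,3,4,5,8}; box has {1,2,5,7,8,9} → only 6 remains.
row 9, column 7 = 7: row 9 has {1,3,5,6,8,9}; col 7 has {2,3,4,5,8,9}; box has {1,3,4,5,6,8,9} → only 7 remains.
row 9, column 9 = 2: row 9 has {1,3,5,6,7,8,9}; col 9 has {1,3,4,6,7,8,9}; box has {1,3,4,5,6,7,8,9} → only 2 remains.
row 1, column 1 = 3: row 1 has {1,4}; col 1 has {2,4,5,6,7,8,9}; box has {1,2,4,5,6} → only 3 remains.
row 1, column 2 = 8: row 1 has {1,3,4}; col 2 has {1,2,3,4,5,6,7,9}; box has {1,2,3,4,5,6} → only 8 remains.
row 1, column 6 = 9: row 1 has {1,3,4,8}; col 6 has {1,2,3,4,5,6,8}; box has {1,2,3,4,5,7,8} → only 9 remains.
row 1, column 7 = 6: row 1 has {1,3,4,8,9}; col 7 has {2,3,4,5,7,8,9}; box has {3,4,7,8,9} → only 6 remains.
row 1, column 8 = 2: row 1 has {1,3,4,6,8,9}; col 8 has {1,3,4,5,6,7,8,9}; box has {3,4,6,7,8,9} → only 2 remains.
row 1, column 9 = 5: row 1 has {1,2,3,4,6,8,9}; col 9 has {1,2,3,4,6,7,8,9}; box has {2,3,4,6,7,8,9} → only 5 remains.
row 2, column 3 = 9: row 2 has {2,3,4,5,7,8}; col 3 has {1,3,4,5,6,8}; box has {1,2,3,4,5,6,8} → only 9 remains.
row 2, column 4 = 6: row 2 has {2,3,4,5,7,8,9}; col 4 has {1,2,3,5,7,9}; box has {1,2,3,4,5,7,8,9} → only 6 remains.
row 2, column 7 = 1: row 2 has {2,3,4,5,6,7,8,9}; col 7 has {2,3,4,5,6,7,8,9}; box has {2,3,4,5,6,7,8,9} → only 1 remains.

549628173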